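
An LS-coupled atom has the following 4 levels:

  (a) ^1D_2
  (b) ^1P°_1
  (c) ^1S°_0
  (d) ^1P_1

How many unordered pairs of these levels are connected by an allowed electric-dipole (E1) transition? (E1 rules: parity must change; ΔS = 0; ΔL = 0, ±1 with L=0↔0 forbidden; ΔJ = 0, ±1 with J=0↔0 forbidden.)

3

(a)–(b): allowed.
(a)–(c): forbidden (ΔL, ΔJ).
(a)–(d): forbidden (parity).
(b)–(c): forbidden (parity).
(b)–(d): allowed.
(c)–(d): allowed.
Allowed pairs: 3 of 6.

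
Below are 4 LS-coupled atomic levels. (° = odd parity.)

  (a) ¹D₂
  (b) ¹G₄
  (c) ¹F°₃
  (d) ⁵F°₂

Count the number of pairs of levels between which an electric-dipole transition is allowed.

(a)–(b): forbidden (parity, ΔL, ΔJ).
(a)–(c): allowed.
(a)–(d): forbidden (ΔS).
(b)–(c): allowed.
(b)–(d): forbidden (ΔS, ΔJ).
(c)–(d): forbidden (parity, ΔS).
Allowed pairs: 2 of 6.

2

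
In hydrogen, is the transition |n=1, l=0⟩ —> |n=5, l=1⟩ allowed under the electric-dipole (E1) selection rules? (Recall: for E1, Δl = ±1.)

Δl = 1 − 0 = +1; the E1 rule Δl = ±1 is passes.
All E1 selection rules are satisfied.

allowed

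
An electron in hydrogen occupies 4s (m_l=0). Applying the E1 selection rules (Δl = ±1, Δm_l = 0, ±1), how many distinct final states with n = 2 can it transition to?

E1 requires Δl = ±1, so l_f ∈ {-1, 1}; with 0 ≤ l_f ≤ n_f−1 = 1, the allowed l_f values are {1}.
For l_f = 1: m_f ∈ {m_i−1, m_i, m_i+1} ∩ [−1, 1] = {-1, 0, 1} → 3 states.
Total: 3.

3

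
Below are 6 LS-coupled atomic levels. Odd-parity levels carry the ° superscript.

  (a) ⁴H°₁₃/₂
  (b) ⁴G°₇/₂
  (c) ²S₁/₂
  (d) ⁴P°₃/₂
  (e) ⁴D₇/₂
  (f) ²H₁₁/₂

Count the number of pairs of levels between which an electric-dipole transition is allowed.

0

(a)–(b): forbidden (parity, ΔJ).
(a)–(c): forbidden (ΔS, ΔL, ΔJ).
(a)–(d): forbidden (parity, ΔL, ΔJ).
(a)–(e): forbidden (ΔL, ΔJ).
(a)–(f): forbidden (ΔS).
(b)–(c): forbidden (ΔS, ΔL, ΔJ).
(b)–(d): forbidden (parity, ΔL, ΔJ).
(b)–(e): forbidden (ΔL).
(b)–(f): forbidden (ΔS, ΔJ).
(c)–(d): forbidden (ΔS).
(c)–(e): forbidden (parity, ΔS, ΔL, ΔJ).
(c)–(f): forbidden (parity, ΔL, ΔJ).
(d)–(e): forbidden (ΔJ).
(d)–(f): forbidden (ΔS, ΔL, ΔJ).
(e)–(f): forbidden (parity, ΔS, ΔL, ΔJ).
Allowed pairs: 0 of 15.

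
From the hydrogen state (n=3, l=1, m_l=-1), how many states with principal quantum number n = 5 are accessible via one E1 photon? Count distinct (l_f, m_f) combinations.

E1 requires Δl = ±1, so l_f ∈ {0, 2}; with 0 ≤ l_f ≤ n_f−1 = 4, the allowed l_f values are {0, 2}.
For l_f = 0: m_f ∈ {m_i−1, m_i, m_i+1} ∩ [−0, 0] = {0} → 1 state.
For l_f = 2: m_f ∈ {m_i−1, m_i, m_i+1} ∩ [−2, 2] = {-2, -1, 0} → 3 states.
Total: 4.

4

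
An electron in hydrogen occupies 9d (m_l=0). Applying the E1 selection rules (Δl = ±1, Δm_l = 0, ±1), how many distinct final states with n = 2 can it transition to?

E1 requires Δl = ±1, so l_f ∈ {1, 3}; with 0 ≤ l_f ≤ n_f−1 = 1, the allowed l_f values are {1}.
For l_f = 1: m_f ∈ {m_i−1, m_i, m_i+1} ∩ [−1, 1] = {-1, 0, 1} → 3 states.
Total: 3.

3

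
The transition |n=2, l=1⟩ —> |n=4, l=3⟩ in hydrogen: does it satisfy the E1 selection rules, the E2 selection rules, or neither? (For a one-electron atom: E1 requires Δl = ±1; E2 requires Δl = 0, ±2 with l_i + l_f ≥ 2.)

E2

Δl = 3 − 1 = +2; l_i + l_f = 4.
E1 (Δl = ±1): not satisfied.
E2 (Δl = 0,±2, l_i+l_f ≥ 2): satisfied.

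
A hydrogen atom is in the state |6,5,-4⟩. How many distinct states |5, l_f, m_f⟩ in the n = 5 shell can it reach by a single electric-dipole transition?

E1 requires Δl = ±1, so l_f ∈ {4, 6}; with 0 ≤ l_f ≤ n_f−1 = 4, the allowed l_f values are {4}.
For l_f = 4: m_f ∈ {m_i−1, m_i, m_i+1} ∩ [−4, 4] = {-4, -3} → 2 states.
Total: 2.

2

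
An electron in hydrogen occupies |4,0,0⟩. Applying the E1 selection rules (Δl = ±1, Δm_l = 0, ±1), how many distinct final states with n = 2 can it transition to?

3

E1 requires Δl = ±1, so l_f ∈ {-1, 1}; with 0 ≤ l_f ≤ n_f−1 = 1, the allowed l_f values are {1}.
For l_f = 1: m_f ∈ {m_i−1, m_i, m_i+1} ∩ [−1, 1] = {-1, 0, 1} → 3 states.
Total: 3.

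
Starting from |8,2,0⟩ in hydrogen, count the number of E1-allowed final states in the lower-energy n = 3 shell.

3

E1 requires Δl = ±1, so l_f ∈ {1, 3}; with 0 ≤ l_f ≤ n_f−1 = 2, the allowed l_f values are {1}.
For l_f = 1: m_f ∈ {m_i−1, m_i, m_i+1} ∩ [−1, 1] = {-1, 0, 1} → 3 states.
Total: 3.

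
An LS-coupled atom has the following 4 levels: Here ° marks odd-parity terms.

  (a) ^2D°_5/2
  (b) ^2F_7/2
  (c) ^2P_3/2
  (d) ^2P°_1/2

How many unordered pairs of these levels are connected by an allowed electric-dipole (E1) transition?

(a)–(b): allowed.
(a)–(c): allowed.
(a)–(d): forbidden (parity, ΔJ).
(b)–(c): forbidden (parity, ΔL, ΔJ).
(b)–(d): forbidden (ΔL, ΔJ).
(c)–(d): allowed.
Allowed pairs: 3 of 6.

3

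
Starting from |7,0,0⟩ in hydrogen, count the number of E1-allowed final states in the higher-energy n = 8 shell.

3

E1 requires Δl = ±1, so l_f ∈ {-1, 1}; with 0 ≤ l_f ≤ n_f−1 = 7, the allowed l_f values are {1}.
For l_f = 1: m_f ∈ {m_i−1, m_i, m_i+1} ∩ [−1, 1] = {-1, 0, 1} → 3 states.
Total: 3.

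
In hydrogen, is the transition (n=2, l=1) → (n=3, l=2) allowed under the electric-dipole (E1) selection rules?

l: 1 → 2 (Δl = +1). Δl = ±1 ok.
All E1 selection rules are satisfied.

allowed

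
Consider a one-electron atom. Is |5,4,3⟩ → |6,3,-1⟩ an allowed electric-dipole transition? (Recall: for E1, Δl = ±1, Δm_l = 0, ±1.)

forbidden

l: 4 → 3 (Δl = -1). Δl = ±1 passes.
m_l: 3 → -1 (Δm_l = -4). |Δm_l| ≤ 1 fails.
The transition is electric-dipole forbidden.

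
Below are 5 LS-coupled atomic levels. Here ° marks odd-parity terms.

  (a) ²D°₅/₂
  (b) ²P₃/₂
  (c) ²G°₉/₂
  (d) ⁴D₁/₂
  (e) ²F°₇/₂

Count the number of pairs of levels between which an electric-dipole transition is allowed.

(a)–(b): allowed.
(a)–(c): forbidden (parity, ΔL, ΔJ).
(a)–(d): forbidden (ΔS, ΔJ).
(a)–(e): forbidden (parity).
(b)–(c): forbidden (ΔL, ΔJ).
(b)–(d): forbidden (parity, ΔS).
(b)–(e): forbidden (ΔL, ΔJ).
(c)–(d): forbidden (ΔS, ΔL, ΔJ).
(c)–(e): forbidden (parity).
(d)–(e): forbidden (ΔS, ΔJ).
Allowed pairs: 1 of 10.

1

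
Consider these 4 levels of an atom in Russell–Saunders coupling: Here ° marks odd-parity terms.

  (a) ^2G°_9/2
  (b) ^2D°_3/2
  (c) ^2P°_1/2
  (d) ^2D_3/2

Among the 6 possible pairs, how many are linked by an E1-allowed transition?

(a)–(b): forbidden (parity, ΔL, ΔJ).
(a)–(c): forbidden (parity, ΔL, ΔJ).
(a)–(d): forbidden (ΔL, ΔJ).
(b)–(c): forbidden (parity).
(b)–(d): allowed.
(c)–(d): allowed.
Allowed pairs: 2 of 6.

2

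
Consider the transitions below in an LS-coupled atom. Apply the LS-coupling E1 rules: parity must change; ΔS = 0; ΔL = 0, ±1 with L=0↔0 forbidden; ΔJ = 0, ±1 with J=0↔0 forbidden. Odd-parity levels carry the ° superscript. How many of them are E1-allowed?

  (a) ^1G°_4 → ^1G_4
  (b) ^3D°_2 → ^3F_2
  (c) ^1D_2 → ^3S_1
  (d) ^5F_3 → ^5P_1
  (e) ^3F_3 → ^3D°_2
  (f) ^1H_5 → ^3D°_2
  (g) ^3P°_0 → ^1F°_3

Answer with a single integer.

(a) allowed
(b) allowed
(c) forbidden (parity, ΔS, ΔL fail)
(d) forbidden (parity, ΔL, ΔJ fail)
(e) allowed
(f) forbidden (ΔS, ΔL, ΔJ fail)
(g) forbidden (parity, ΔS, ΔL, ΔJ fail)
Total allowed: 3 of 7.

3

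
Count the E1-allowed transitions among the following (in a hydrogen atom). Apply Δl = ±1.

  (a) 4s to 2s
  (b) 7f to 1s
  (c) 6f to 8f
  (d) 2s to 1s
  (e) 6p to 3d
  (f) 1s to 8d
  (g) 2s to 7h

(a) forbidden — Δl = +0 (E1 requires Δl = ±1)
(b) forbidden — Δl = -3 (E1 requires Δl = ±1)
(c) forbidden — Δl = +0 (E1 requires Δl = ±1)
(d) forbidden — Δl = +0 (E1 requires Δl = ±1)
(e) allowed
(f) forbidden — Δl = +2 (E1 requires Δl = ±1)
(g) forbidden — Δl = +5 (E1 requires Δl = ±1)
Total allowed: 1 of 7.

1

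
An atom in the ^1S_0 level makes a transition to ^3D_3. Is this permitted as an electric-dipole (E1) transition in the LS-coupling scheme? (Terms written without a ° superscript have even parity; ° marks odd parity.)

Reading off the term symbols: S 0→1, L 0→2, J 0→3, parity even→even.
Parity must change: even → even — fails.
ΔS = 0: S: 0 → 1 — fails.
ΔL = 0, ±1 (not L=0↔0): L: 0 → 2, ΔL = +2 — fails.
ΔJ = 0, ±1 (not J=0↔0): J: 0 → 3, ΔJ = +3 — fails.
Rule(s) violated: parity, ΔS, ΔL, ΔJ.

forbidden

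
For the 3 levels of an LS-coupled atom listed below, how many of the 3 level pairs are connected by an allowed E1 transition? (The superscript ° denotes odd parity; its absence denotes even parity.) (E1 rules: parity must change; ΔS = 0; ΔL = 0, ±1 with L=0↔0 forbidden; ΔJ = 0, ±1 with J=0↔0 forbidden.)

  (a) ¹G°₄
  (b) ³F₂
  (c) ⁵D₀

0

(a)–(b): forbidden (ΔS, ΔJ).
(a)–(c): forbidden (ΔS, ΔL, ΔJ).
(b)–(c): forbidden (parity, ΔS, ΔJ).
Allowed pairs: 0 of 3.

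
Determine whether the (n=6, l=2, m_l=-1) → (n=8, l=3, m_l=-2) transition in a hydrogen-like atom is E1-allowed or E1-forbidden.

allowed

Initial l = 2, final l = 3, so Δl = +1. E1 requires Δl = ±1: satisfied.
Δm_l = -2 − (-1) = -1. E1 requires Δm_l = 0, ±1: satisfied.
All E1 selection rules are satisfied.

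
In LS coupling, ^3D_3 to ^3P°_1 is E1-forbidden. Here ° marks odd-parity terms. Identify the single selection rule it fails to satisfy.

Initial level: S=1, L=2, J=3, parity even. Final level: S=1, L=1, J=1, parity odd.
Parity must change: even → odd — ✓.
ΔS = 0: S: 1 → 1 — ✓.
ΔL = 0, ±1 (not L=0↔0): L: 2 → 1, ΔL = -1 — ✓.
ΔJ = 0, ±1 (not J=0↔0): J: 3 → 1, ΔJ = -2 — ✗.

the ΔJ = 0, ±1 rule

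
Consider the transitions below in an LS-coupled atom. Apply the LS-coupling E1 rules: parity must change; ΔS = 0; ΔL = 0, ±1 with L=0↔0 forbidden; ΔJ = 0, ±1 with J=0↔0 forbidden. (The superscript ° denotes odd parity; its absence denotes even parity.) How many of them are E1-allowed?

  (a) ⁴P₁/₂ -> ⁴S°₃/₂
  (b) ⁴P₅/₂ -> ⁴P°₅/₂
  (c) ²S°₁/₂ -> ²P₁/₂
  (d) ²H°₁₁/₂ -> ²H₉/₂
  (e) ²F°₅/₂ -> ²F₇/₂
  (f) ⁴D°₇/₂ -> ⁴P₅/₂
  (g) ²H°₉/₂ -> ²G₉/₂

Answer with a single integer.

(a) allowed
(b) allowed
(c) allowed
(d) allowed
(e) allowed
(f) allowed
(g) allowed
Total allowed: 7 of 7.

7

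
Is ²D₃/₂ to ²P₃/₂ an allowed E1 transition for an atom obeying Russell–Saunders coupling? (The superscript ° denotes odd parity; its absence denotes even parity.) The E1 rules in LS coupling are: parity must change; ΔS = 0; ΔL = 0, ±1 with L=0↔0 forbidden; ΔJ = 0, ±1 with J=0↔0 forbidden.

forbidden

Parity must change: even → even — ✗.
ΔS = 0: S: 1/2 → 1/2 — ✓.
ΔL = 0, ±1 (not L=0↔0): L: 2 → 1, ΔL = -1 — ✓.
ΔJ = 0, ±1 (not J=0↔0): J: 3/2 → 3/2, ΔJ = +0 — ✓.
Rule(s) violated: parity.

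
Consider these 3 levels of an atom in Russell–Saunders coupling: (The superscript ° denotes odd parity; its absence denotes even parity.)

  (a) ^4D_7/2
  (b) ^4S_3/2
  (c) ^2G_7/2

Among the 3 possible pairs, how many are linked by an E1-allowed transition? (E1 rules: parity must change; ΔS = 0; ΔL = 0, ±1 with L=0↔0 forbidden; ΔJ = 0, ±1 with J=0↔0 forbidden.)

(a)–(b): forbidden (parity, ΔL, ΔJ).
(a)–(c): forbidden (parity, ΔS, ΔL).
(b)–(c): forbidden (parity, ΔS, ΔL, ΔJ).
Allowed pairs: 0 of 3.

0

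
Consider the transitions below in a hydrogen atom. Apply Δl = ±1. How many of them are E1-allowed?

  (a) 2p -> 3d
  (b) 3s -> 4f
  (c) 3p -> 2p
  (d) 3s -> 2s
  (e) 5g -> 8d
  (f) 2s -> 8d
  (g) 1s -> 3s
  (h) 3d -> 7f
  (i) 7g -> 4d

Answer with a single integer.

2

(a) allowed
(b) forbidden — Δl = +3 (E1 requires Δl = ±1)
(c) forbidden — Δl = +0 (E1 requires Δl = ±1)
(d) forbidden — Δl = +0 (E1 requires Δl = ±1)
(e) forbidden — Δl = -2 (E1 requires Δl = ±1)
(f) forbidden — Δl = +2 (E1 requires Δl = ±1)
(g) forbidden — Δl = +0 (E1 requires Δl = ±1)
(h) allowed
(i) forbidden — Δl = -2 (E1 requires Δl = ±1)
Total allowed: 2 of 9.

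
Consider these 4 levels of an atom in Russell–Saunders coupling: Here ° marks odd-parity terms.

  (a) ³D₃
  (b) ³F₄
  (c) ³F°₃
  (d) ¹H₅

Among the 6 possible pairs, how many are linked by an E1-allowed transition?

(a)–(b): forbidden (parity).
(a)–(c): allowed.
(a)–(d): forbidden (parity, ΔS, ΔL, ΔJ).
(b)–(c): allowed.
(b)–(d): forbidden (parity, ΔS, ΔL).
(c)–(d): forbidden (ΔS, ΔL, ΔJ).
Allowed pairs: 2 of 6.

2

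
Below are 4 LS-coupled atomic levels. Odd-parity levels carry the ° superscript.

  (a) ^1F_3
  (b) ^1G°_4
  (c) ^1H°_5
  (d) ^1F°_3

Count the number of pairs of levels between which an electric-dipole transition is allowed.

2

(a)–(b): allowed.
(a)–(c): forbidden (ΔL, ΔJ).
(a)–(d): allowed.
(b)–(c): forbidden (parity).
(b)–(d): forbidden (parity).
(c)–(d): forbidden (parity, ΔL, ΔJ).
Allowed pairs: 2 of 6.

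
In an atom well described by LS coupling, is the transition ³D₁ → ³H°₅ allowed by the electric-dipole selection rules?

forbidden

Parity must change: even → odd — satisfied.
ΔS = 0: S: 1 → 1 — satisfied.
ΔL = 0, ±1 (not L=0↔0): L: 2 → 5, ΔL = +3 — violated.
ΔJ = 0, ±1 (not J=0↔0): J: 1 → 5, ΔJ = +4 — violated.
Rule(s) violated: ΔL, ΔJ.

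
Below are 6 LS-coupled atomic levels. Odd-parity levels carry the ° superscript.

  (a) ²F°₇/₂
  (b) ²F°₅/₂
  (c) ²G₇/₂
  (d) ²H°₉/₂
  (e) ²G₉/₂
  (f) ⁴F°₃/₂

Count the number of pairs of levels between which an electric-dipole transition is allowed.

5

(a)–(b): forbidden (parity).
(a)–(c): allowed.
(a)–(d): forbidden (parity, ΔL).
(a)–(e): allowed.
(a)–(f): forbidden (parity, ΔS, ΔJ).
(b)–(c): allowed.
(b)–(d): forbidden (parity, ΔL, ΔJ).
(b)–(e): forbidden (ΔJ).
(b)–(f): forbidden (parity, ΔS).
(c)–(d): allowed.
(c)–(e): forbidden (parity).
(c)–(f): forbidden (ΔS, ΔJ).
(d)–(e): allowed.
(d)–(f): forbidden (parity, ΔS, ΔL, ΔJ).
(e)–(f): forbidden (ΔS, ΔJ).
Allowed pairs: 5 of 15.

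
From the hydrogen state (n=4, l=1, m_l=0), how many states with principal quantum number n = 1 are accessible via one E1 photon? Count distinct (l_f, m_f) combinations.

1

E1 requires Δl = ±1, so l_f ∈ {0, 2}; with 0 ≤ l_f ≤ n_f−1 = 0, the allowed l_f values are {0}.
For l_f = 0: m_f ∈ {m_i−1, m_i, m_i+1} ∩ [−0, 0] = {0} → 1 state.
Total: 1.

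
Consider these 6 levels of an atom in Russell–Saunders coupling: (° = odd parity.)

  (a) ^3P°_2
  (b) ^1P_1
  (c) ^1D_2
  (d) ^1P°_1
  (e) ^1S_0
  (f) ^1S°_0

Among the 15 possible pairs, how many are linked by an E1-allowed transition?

(a)–(b): forbidden (ΔS).
(a)–(c): forbidden (ΔS).
(a)–(d): forbidden (parity, ΔS).
(a)–(e): forbidden (ΔS, ΔJ).
(a)–(f): forbidden (parity, ΔS, ΔJ).
(b)–(c): forbidden (parity).
(b)–(d): allowed.
(b)–(e): forbidden (parity).
(b)–(f): allowed.
(c)–(d): allowed.
(c)–(e): forbidden (parity, ΔL, ΔJ).
(c)–(f): forbidden (ΔL, ΔJ).
(d)–(e): allowed.
(d)–(f): forbidden (parity).
(e)–(f): forbidden (ΔL, ΔJ).
Allowed pairs: 4 of 15.

4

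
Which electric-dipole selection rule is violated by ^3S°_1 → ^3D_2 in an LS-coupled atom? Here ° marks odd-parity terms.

Reading off the term symbols: S 1→1, L 0→2, J 1→2, parity odd→even.
Parity must change: odd → even — passes.
ΔL = 0, ±1 (not L=0↔0): L: 0 → 2, ΔL = +2 — fails.
ΔJ = 0, ±1 (not J=0↔0): J: 1 → 2, ΔJ = +1 — passes.
ΔS = 0: S: 1 → 1 — passes.

the ΔL = 0, ±1 rule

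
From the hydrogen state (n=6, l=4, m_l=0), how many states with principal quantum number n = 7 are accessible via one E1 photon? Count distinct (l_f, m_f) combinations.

E1 requires Δl = ±1, so l_f ∈ {3, 5}; with 0 ≤ l_f ≤ n_f−1 = 6, the allowed l_f values are {3, 5}.
For l_f = 3: m_f ∈ {m_i−1, m_i, m_i+1} ∩ [−3, 3] = {-1, 0, 1} → 3 states.
For l_f = 5: m_f ∈ {m_i−1, m_i, m_i+1} ∩ [−5, 5] = {-1, 0, 1} → 3 states.
Total: 6.

6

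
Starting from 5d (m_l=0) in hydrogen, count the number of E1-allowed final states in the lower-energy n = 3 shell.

E1 requires Δl = ±1, so l_f ∈ {1, 3}; with 0 ≤ l_f ≤ n_f−1 = 2, the allowed l_f values are {1}.
For l_f = 1: m_f ∈ {m_i−1, m_i, m_i+1} ∩ [−1, 1] = {-1, 0, 1} → 3 states.
Total: 3.

3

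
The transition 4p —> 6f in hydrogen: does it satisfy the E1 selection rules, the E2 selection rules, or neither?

Δl = 3 − 1 = +2; l_i + l_f = 4.
E1 (Δl = ±1): not satisfied.
E2 (Δl = 0,±2, l_i+l_f ≥ 2): satisfied.

E2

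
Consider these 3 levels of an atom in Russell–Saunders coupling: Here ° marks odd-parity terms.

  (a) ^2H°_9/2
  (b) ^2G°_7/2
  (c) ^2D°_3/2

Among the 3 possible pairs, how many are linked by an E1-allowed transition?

0

(a)–(b): forbidden (parity).
(a)–(c): forbidden (parity, ΔL, ΔJ).
(b)–(c): forbidden (parity, ΔL, ΔJ).
Allowed pairs: 0 of 3.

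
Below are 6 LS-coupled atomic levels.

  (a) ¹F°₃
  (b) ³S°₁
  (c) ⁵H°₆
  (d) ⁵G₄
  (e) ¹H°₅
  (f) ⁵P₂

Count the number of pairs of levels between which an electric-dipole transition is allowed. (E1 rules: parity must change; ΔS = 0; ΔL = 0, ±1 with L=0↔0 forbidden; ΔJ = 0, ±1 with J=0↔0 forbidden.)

(a)–(b): forbidden (parity, ΔS, ΔL, ΔJ).
(a)–(c): forbidden (parity, ΔS, ΔL, ΔJ).
(a)–(d): forbidden (ΔS).
(a)–(e): forbidden (parity, ΔL, ΔJ).
(a)–(f): forbidden (ΔS, ΔL).
(b)–(c): forbidden (parity, ΔS, ΔL, ΔJ).
(b)–(d): forbidden (ΔS, ΔL, ΔJ).
(b)–(e): forbidden (parity, ΔS, ΔL, ΔJ).
(b)–(f): forbidden (ΔS).
(c)–(d): forbidden (ΔJ).
(c)–(e): forbidden (parity, ΔS).
(c)–(f): forbidden (ΔL, ΔJ).
(d)–(e): forbidden (ΔS).
(d)–(f): forbidden (parity, ΔL, ΔJ).
(e)–(f): forbidden (ΔS, ΔL, ΔJ).
Allowed pairs: 0 of 15.

0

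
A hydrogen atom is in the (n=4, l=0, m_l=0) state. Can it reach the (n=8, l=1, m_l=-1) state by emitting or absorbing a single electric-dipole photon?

Initial l = 0, final l = 1, so Δl = +1. E1 requires Δl = ±1: passes.
m_l: 0 → -1 (Δm_l = -1). |Δm_l| ≤ 1 passes.
All E1 selection rules are satisfied.

allowed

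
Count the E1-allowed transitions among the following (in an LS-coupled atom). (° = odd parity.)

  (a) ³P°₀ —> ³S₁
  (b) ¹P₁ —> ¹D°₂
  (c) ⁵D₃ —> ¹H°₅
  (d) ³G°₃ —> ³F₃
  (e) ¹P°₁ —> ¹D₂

(a) allowed
(b) allowed
(c) forbidden (ΔS, ΔL, ΔJ fail)
(d) allowed
(e) allowed
Total allowed: 4 of 5.

4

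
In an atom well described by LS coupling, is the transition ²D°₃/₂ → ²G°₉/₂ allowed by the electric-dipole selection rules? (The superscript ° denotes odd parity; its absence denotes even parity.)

Reading off the term symbols: S 1/2→1/2, L 2→4, J 3/2→9/2, parity odd→odd.
Parity must change: odd → odd — fails.
ΔS = 0: S: 1/2 → 1/2 — ok.
ΔL = 0, ±1 (not L=0↔0): L: 2 → 4, ΔL = +2 — fails.
ΔJ = 0, ±1 (not J=0↔0): J: 3/2 → 9/2, ΔJ = +3 — fails.
Rule(s) violated: parity, ΔL, ΔJ.

forbidden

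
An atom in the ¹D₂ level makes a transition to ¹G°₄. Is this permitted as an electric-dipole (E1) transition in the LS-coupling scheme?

forbidden

Parity must change: even → odd — ✓.
ΔS = 0: S: 0 → 0 — ✓.
ΔL = 0, ±1 (not L=0↔0): L: 2 → 4, ΔL = +2 — ✗.
ΔJ = 0, ±1 (not J=0↔0): J: 2 → 4, ΔJ = +2 — ✗.
Rule(s) violated: ΔL, ΔJ.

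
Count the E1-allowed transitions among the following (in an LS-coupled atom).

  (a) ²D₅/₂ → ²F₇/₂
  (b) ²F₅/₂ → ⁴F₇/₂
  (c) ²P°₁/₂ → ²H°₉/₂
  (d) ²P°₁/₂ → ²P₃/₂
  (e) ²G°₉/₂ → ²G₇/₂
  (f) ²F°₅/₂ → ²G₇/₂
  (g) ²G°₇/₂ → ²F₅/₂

(a) forbidden (parity fails)
(b) forbidden (parity, ΔS fail)
(c) forbidden (parity, ΔL, ΔJ fail)
(d) allowed
(e) allowed
(f) allowed
(g) allowed
Total allowed: 4 of 7.

4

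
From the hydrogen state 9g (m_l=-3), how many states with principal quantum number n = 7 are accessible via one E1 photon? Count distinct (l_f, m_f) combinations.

E1 requires Δl = ±1, so l_f ∈ {3, 5}; with 0 ≤ l_f ≤ n_f−1 = 6, the allowed l_f values are {3, 5}.
For l_f = 3: m_f ∈ {m_i−1, m_i, m_i+1} ∩ [−3, 3] = {-3, -2} → 2 states.
For l_f = 5: m_f ∈ {m_i−1, m_i, m_i+1} ∩ [−5, 5] = {-4, -3, -2} → 3 states.
Total: 5.

5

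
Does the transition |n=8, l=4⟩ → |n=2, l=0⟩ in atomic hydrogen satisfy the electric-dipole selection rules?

forbidden

Δl = 0 − 4 = -4; the E1 rule Δl = ±1 is violated.
The transition is electric-dipole forbidden.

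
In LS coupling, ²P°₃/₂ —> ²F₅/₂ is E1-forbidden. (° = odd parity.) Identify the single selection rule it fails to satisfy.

the ΔL = 0, ±1 rule

Reading off the term symbols: S 1/2→1/2, L 1→3, J 3/2→5/2, parity odd→even.
ΔJ = 0, ±1 (not J=0↔0): J: 3/2 → 5/2, ΔJ = +1 — ✓.
Parity must change: odd → even — ✓.
ΔL = 0, ±1 (not L=0↔0): L: 1 → 3, ΔL = +2 — ✗.
ΔS = 0: S: 1/2 → 1/2 — ✓.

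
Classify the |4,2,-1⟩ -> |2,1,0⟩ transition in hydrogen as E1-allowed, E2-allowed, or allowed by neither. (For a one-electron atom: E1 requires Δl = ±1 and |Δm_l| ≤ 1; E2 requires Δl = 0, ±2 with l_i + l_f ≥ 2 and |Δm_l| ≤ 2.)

Δl = 1 − 2 = -1; l_i + l_f = 3.
Δm_l = +1.
E1 (Δl = ±1, |Δm_l| ≤ 1): satisfied.
E2 (Δl = 0,±2, l_i+l_f ≥ 2, |Δm_l| ≤ 2): not satisfied.

E1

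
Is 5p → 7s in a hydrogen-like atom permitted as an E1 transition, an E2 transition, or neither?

E1

Δl = 0 − 1 = -1; l_i + l_f = 1.
E1 (Δl = ±1): satisfied.
E2 (Δl = 0,±2, l_i+l_f ≥ 2): not satisfied.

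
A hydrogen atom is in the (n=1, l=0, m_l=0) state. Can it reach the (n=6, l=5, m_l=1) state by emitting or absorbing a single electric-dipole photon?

forbidden

l: 0 → 5 (Δl = +5). Δl = ±1 violated.
Δm_l = 1 − (0) = +1. E1 requires Δm_l = 0, ±1: satisfied.
The transition is electric-dipole forbidden.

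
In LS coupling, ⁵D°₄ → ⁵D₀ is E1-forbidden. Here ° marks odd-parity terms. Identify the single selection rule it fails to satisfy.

Initial level: S=2, L=2, J=4, parity odd. Final level: S=2, L=2, J=0, parity even.
Parity must change: odd → even — ok.
ΔS = 0: S: 2 → 2 — ok.
ΔL = 0, ±1 (not L=0↔0): L: 2 → 2, ΔL = +0 — ok.
ΔJ = 0, ±1 (not J=0↔0): J: 4 → 0, ΔJ = -4 — fails.

the ΔJ = 0, ±1 rule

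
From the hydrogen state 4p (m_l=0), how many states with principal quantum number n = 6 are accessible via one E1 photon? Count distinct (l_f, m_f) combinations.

4

E1 requires Δl = ±1, so l_f ∈ {0, 2}; with 0 ≤ l_f ≤ n_f−1 = 5, the allowed l_f values are {0, 2}.
For l_f = 0: m_f ∈ {m_i−1, m_i, m_i+1} ∩ [−0, 0] = {0} → 1 state.
For l_f = 2: m_f ∈ {m_i−1, m_i, m_i+1} ∩ [−2, 2] = {-1, 0, 1} → 3 states.
Total: 4.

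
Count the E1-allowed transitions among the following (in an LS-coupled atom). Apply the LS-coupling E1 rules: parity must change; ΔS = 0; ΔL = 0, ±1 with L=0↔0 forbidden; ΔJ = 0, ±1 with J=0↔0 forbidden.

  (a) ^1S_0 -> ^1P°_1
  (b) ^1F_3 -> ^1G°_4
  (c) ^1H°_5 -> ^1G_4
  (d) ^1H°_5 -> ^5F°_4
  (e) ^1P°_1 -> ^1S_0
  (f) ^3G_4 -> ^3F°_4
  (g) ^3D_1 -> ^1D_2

5

(a) allowed
(b) allowed
(c) allowed
(d) forbidden (parity, ΔS, ΔL fail)
(e) allowed
(f) allowed
(g) forbidden (parity, ΔS fail)
Total allowed: 5 of 7.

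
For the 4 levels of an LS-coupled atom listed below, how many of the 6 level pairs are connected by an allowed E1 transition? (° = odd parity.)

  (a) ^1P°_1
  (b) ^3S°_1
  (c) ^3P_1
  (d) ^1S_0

2

(a)–(b): forbidden (parity, ΔS).
(a)–(c): forbidden (ΔS).
(a)–(d): allowed.
(b)–(c): allowed.
(b)–(d): forbidden (ΔS, ΔL).
(c)–(d): forbidden (parity, ΔS).
Allowed pairs: 2 of 6.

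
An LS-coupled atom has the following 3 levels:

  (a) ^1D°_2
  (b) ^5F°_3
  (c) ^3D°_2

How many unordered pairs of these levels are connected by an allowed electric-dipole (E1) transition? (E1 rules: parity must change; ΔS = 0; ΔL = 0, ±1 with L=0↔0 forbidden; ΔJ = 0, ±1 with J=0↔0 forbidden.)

0

(a)–(b): forbidden (parity, ΔS).
(a)–(c): forbidden (parity, ΔS).
(b)–(c): forbidden (parity, ΔS).
Allowed pairs: 0 of 3.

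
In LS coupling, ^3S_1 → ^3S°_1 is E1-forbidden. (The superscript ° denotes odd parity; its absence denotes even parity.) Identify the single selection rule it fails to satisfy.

Reading off the term symbols: S 1→1, L 0→0, J 1→1, parity even→odd.
Parity must change: even → odd — satisfied.
ΔS = 0: S: 1 → 1 — satisfied.
ΔL = 0, ±1 (not L=0↔0): L: 0 → 0, ΔL = +0 — violated.
ΔJ = 0, ±1 (not J=0↔0): J: 1 → 1, ΔJ = +0 — satisfied.

the L=0 ↔ L=0 exclusion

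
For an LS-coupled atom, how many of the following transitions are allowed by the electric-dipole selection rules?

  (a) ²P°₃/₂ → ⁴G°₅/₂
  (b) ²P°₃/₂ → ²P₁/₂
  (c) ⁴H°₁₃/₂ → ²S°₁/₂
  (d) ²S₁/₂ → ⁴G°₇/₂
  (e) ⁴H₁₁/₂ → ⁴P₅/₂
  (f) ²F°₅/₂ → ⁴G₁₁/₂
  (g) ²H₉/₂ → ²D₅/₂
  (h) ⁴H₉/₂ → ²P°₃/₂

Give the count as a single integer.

1

(a) forbidden (parity, ΔS, ΔL fail)
(b) allowed
(c) forbidden (parity, ΔS, ΔL, ΔJ fail)
(d) forbidden (ΔS, ΔL, ΔJ fail)
(e) forbidden (parity, ΔL, ΔJ fail)
(f) forbidden (ΔS, ΔJ fail)
(g) forbidden (parity, ΔL, ΔJ fail)
(h) forbidden (ΔS, ΔL, ΔJ fail)
Total allowed: 1 of 8.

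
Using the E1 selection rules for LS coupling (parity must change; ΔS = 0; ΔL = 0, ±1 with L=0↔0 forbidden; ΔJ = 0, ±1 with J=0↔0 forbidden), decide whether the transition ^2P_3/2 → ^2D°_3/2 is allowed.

Initial level: S=1/2, L=1, J=3/2, parity even. Final level: S=1/2, L=2, J=3/2, parity odd.
ΔL = 0, ±1 (not L=0↔0): L: 1 → 2, ΔL = +1 — ok.
Parity must change: even → odd — ok.
ΔS = 0: S: 1/2 → 1/2 — ok.
ΔJ = 0, ±1 (not J=0↔0): J: 3/2 → 3/2, ΔJ = +0 — ok.
All four E1 rules are satisfied.

allowed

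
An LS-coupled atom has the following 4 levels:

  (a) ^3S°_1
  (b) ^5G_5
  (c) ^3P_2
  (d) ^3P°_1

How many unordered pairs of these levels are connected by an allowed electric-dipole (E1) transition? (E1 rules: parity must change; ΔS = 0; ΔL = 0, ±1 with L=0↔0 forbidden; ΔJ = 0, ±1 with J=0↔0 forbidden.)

(a)–(b): forbidden (ΔS, ΔL, ΔJ).
(a)–(c): allowed.
(a)–(d): forbidden (parity).
(b)–(c): forbidden (parity, ΔS, ΔL, ΔJ).
(b)–(d): forbidden (ΔS, ΔL, ΔJ).
(c)–(d): allowed.
Allowed pairs: 2 of 6.

2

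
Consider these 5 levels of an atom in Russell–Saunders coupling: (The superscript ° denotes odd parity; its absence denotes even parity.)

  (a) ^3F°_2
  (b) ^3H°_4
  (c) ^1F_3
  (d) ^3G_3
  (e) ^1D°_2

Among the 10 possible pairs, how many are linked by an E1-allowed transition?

(a)–(b): forbidden (parity, ΔL, ΔJ).
(a)–(c): forbidden (ΔS).
(a)–(d): allowed.
(a)–(e): forbidden (parity, ΔS).
(b)–(c): forbidden (ΔS, ΔL).
(b)–(d): allowed.
(b)–(e): forbidden (parity, ΔS, ΔL, ΔJ).
(c)–(d): forbidden (parity, ΔS).
(c)–(e): allowed.
(d)–(e): forbidden (ΔS, ΔL).
Allowed pairs: 3 of 10.

3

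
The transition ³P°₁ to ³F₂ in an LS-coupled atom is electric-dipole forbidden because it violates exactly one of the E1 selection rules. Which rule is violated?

ΔL = 0, ±1 (not L=0↔0): L: 1 → 3, ΔL = +2 — ✗.
Parity must change: odd → even — ✓.
ΔJ = 0, ±1 (not J=0↔0): J: 1 → 2, ΔJ = +1 — ✓.
ΔS = 0: S: 1 → 1 — ✓.

the ΔL = 0, ±1 rule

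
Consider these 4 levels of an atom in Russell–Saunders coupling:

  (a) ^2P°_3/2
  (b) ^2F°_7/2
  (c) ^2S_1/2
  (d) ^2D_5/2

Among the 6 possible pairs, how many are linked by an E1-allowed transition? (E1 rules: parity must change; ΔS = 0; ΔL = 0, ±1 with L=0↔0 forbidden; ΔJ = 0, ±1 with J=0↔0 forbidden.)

3

(a)–(b): forbidden (parity, ΔL, ΔJ).
(a)–(c): allowed.
(a)–(d): allowed.
(b)–(c): forbidden (ΔL, ΔJ).
(b)–(d): allowed.
(c)–(d): forbidden (parity, ΔL, ΔJ).
Allowed pairs: 3 of 6.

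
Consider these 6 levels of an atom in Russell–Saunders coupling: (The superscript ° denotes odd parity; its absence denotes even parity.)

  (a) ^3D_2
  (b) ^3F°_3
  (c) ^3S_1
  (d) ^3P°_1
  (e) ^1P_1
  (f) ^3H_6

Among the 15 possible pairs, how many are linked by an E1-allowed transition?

(a)–(b): allowed.
(a)–(c): forbidden (parity, ΔL).
(a)–(d): allowed.
(a)–(e): forbidden (parity, ΔS).
(a)–(f): forbidden (parity, ΔL, ΔJ).
(b)–(c): forbidden (ΔL, ΔJ).
(b)–(d): forbidden (parity, ΔL, ΔJ).
(b)–(e): forbidden (ΔS, ΔL, ΔJ).
(b)–(f): forbidden (ΔL, ΔJ).
(c)–(d): allowed.
(c)–(e): forbidden (parity, ΔS).
(c)–(f): forbidden (parity, ΔL, ΔJ).
(d)–(e): forbidden (ΔS).
(d)–(f): forbidden (ΔL, ΔJ).
(e)–(f): forbidden (parity, ΔS, ΔL, ΔJ).
Allowed pairs: 3 of 15.

3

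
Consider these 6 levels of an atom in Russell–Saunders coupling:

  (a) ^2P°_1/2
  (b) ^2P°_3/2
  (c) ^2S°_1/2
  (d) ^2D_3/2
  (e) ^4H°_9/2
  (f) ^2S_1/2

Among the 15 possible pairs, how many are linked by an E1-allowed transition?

4

(a)–(b): forbidden (parity).
(a)–(c): forbidden (parity).
(a)–(d): allowed.
(a)–(e): forbidden (parity, ΔS, ΔL, ΔJ).
(a)–(f): allowed.
(b)–(c): forbidden (parity).
(b)–(d): allowed.
(b)–(e): forbidden (parity, ΔS, ΔL, ΔJ).
(b)–(f): allowed.
(c)–(d): forbidden (ΔL).
(c)–(e): forbidden (parity, ΔS, ΔL, ΔJ).
(c)–(f): forbidden (ΔL).
(d)–(e): forbidden (ΔS, ΔL, ΔJ).
(d)–(f): forbidden (parity, ΔL).
(e)–(f): forbidden (ΔS, ΔL, ΔJ).
Allowed pairs: 4 of 15.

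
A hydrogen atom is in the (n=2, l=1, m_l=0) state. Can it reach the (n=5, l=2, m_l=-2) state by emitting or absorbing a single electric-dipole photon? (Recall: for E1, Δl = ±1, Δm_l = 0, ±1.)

Initial l = 1, final l = 2, so Δl = +1. E1 requires Δl = ±1: passes.
Δm_l = -2 − (0) = -2. E1 requires Δm_l = 0, ±1: fails.
The transition is electric-dipole forbidden.

forbidden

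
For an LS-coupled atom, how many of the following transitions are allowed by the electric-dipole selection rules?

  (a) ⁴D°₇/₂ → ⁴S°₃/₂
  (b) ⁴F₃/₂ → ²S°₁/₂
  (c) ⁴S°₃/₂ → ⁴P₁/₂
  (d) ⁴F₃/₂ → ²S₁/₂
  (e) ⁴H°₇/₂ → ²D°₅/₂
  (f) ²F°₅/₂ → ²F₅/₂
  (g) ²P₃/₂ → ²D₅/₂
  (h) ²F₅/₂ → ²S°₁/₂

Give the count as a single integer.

2

(a) forbidden (parity, ΔL, ΔJ fail)
(b) forbidden (ΔS, ΔL fail)
(c) allowed
(d) forbidden (parity, ΔS, ΔL fail)
(e) forbidden (parity, ΔS, ΔL fail)
(f) allowed
(g) forbidden (parity fails)
(h) forbidden (ΔL, ΔJ fail)
Total allowed: 2 of 8.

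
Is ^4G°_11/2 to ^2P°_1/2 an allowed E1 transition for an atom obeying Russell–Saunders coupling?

ΔJ = 0, ±1 (not J=0↔0): J: 11/2 → 1/2, ΔJ = -5 — violated.
Parity must change: odd → odd — violated.
ΔL = 0, ±1 (not L=0↔0): L: 4 → 1, ΔL = -3 — violated.
ΔS = 0: S: 3/2 → 1/2 — violated.
Rule(s) violated: parity, ΔS, ΔL, ΔJ.

forbidden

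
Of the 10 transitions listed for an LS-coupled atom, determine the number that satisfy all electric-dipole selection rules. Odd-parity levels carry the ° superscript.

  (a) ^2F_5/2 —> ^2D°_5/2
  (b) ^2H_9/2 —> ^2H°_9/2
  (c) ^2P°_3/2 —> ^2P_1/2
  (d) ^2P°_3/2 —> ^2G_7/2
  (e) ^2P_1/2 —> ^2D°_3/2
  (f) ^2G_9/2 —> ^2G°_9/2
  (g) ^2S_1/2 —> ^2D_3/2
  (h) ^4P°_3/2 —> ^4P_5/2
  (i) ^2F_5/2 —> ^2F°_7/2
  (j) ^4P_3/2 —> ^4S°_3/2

(a) allowed
(b) allowed
(c) allowed
(d) forbidden (ΔL, ΔJ fail)
(e) allowed
(f) allowed
(g) forbidden (parity, ΔL fail)
(h) allowed
(i) allowed
(j) allowed
Total allowed: 8 of 10.

8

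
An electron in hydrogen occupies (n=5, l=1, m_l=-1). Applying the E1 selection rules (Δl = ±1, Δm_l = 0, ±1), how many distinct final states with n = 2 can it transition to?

1

E1 requires Δl = ±1, so l_f ∈ {0, 2}; with 0 ≤ l_f ≤ n_f−1 = 1, the allowed l_f values are {0}.
For l_f = 0: m_f ∈ {m_i−1, m_i, m_i+1} ∩ [−0, 0] = {0} → 1 state.
Total: 1.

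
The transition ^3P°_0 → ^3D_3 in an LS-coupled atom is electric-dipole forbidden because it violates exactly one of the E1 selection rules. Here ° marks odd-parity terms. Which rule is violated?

ΔS = 0: S: 1 → 1 — satisfied.
ΔJ = 0, ±1 (not J=0↔0): J: 0 → 3, ΔJ = +3 — violated.
Parity must change: odd → even — satisfied.
ΔL = 0, ±1 (not L=0↔0): L: 1 → 2, ΔL = +1 — satisfied.

the ΔJ = 0, ±1 rule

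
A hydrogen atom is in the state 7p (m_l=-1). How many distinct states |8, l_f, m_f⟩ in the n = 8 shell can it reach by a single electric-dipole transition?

4

E1 requires Δl = ±1, so l_f ∈ {0, 2}; with 0 ≤ l_f ≤ n_f−1 = 7, the allowed l_f values are {0, 2}.
For l_f = 0: m_f ∈ {m_i−1, m_i, m_i+1} ∩ [−0, 0] = {0} → 1 state.
For l_f = 2: m_f ∈ {m_i−1, m_i, m_i+1} ∩ [−2, 2] = {-2, -1, 0} → 3 states.
Total: 4.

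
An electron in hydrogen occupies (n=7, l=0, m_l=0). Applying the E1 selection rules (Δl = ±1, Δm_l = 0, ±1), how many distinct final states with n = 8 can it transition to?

E1 requires Δl = ±1, so l_f ∈ {-1, 1}; with 0 ≤ l_f ≤ n_f−1 = 7, the allowed l_f values are {1}.
For l_f = 1: m_f ∈ {m_i−1, m_i, m_i+1} ∩ [−1, 1] = {-1, 0, 1} → 3 states.
Total: 3.

3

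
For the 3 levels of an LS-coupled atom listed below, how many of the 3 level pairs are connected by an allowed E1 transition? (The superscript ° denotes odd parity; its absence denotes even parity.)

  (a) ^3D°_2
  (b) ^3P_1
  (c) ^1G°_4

1

(a)–(b): allowed.
(a)–(c): forbidden (parity, ΔS, ΔL, ΔJ).
(b)–(c): forbidden (ΔS, ΔL, ΔJ).
Allowed pairs: 1 of 3.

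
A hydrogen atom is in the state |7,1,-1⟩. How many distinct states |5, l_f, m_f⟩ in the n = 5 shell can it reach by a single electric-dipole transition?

4

E1 requires Δl = ±1, so l_f ∈ {0, 2}; with 0 ≤ l_f ≤ n_f−1 = 4, the allowed l_f values are {0, 2}.
For l_f = 0: m_f ∈ {m_i−1, m_i, m_i+1} ∩ [−0, 0] = {0} → 1 state.
For l_f = 2: m_f ∈ {m_i−1, m_i, m_i+1} ∩ [−2, 2] = {-2, -1, 0} → 3 states.
Total: 4.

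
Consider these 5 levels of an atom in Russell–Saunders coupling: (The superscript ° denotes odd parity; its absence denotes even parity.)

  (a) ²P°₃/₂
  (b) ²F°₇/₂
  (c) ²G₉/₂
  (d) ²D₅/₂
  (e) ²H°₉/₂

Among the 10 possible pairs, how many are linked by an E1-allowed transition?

(a)–(b): forbidden (parity, ΔL, ΔJ).
(a)–(c): forbidden (ΔL, ΔJ).
(a)–(d): allowed.
(a)–(e): forbidden (parity, ΔL, ΔJ).
(b)–(c): allowed.
(b)–(d): allowed.
(b)–(e): forbidden (parity, ΔL).
(c)–(d): forbidden (parity, ΔL, ΔJ).
(c)–(e): allowed.
(d)–(e): forbidden (ΔL, ΔJ).
Allowed pairs: 4 of 10.

4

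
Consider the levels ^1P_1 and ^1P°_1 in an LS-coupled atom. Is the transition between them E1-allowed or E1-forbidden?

ΔJ = 0, ±1 (not J=0↔0): J: 1 → 1, ΔJ = +0 — ✓.
ΔL = 0, ±1 (not L=0↔0): L: 1 → 1, ΔL = +0 — ✓.
Parity must change: even → odd — ✓.
ΔS = 0: S: 0 → 0 — ✓.
All four E1 rules are satisfied.

allowed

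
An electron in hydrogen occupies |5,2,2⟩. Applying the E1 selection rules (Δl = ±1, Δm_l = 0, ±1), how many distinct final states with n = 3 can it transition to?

1

E1 requires Δl = ±1, so l_f ∈ {1, 3}; with 0 ≤ l_f ≤ n_f−1 = 2, the allowed l_f values are {1}.
For l_f = 1: m_f ∈ {m_i−1, m_i, m_i+1} ∩ [−1, 1] = {1} → 1 state.
Total: 1.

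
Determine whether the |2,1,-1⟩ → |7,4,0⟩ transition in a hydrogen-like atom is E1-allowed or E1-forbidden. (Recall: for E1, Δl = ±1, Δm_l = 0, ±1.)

forbidden

l: 1 → 4 (Δl = +3). Δl = ±1 fails.
Δm_l = 0 − (-1) = +1. E1 requires Δm_l = 0, ±1: ok.
The transition is electric-dipole forbidden.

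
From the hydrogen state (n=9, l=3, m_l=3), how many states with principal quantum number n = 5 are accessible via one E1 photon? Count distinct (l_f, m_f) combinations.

E1 requires Δl = ±1, so l_f ∈ {2, 4}; with 0 ≤ l_f ≤ n_f−1 = 4, the allowed l_f values are {2, 4}.
For l_f = 2: m_f ∈ {m_i−1, m_i, m_i+1} ∩ [−2, 2] = {2} → 1 state.
For l_f = 4: m_f ∈ {m_i−1, m_i, m_i+1} ∩ [−4, 4] = {2, 3, 4} → 3 states.
Total: 4.

4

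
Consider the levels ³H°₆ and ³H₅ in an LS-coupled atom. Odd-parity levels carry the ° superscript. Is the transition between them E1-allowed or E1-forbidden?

Parity must change: odd → even — passes.
ΔS = 0: S: 1 → 1 — passes.
ΔL = 0, ±1 (not L=0↔0): L: 5 → 5, ΔL = +0 — passes.
ΔJ = 0, ±1 (not J=0↔0): J: 6 → 5, ΔJ = -1 — passes.
All four E1 rules are satisfied.

allowed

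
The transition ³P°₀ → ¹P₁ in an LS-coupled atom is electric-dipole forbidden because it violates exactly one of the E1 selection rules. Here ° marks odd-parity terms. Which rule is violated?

Initial level: S=1, L=1, J=0, parity odd. Final level: S=0, L=1, J=1, parity even.
Parity must change: odd → even — ✓.
ΔS = 0: S: 1 → 0 — ✗.
ΔL = 0, ±1 (not L=0↔0): L: 1 → 1, ΔL = +0 — ✓.
ΔJ = 0, ±1 (not J=0↔0): J: 0 → 1, ΔJ = +1 — ✓.

the ΔS = 0 rule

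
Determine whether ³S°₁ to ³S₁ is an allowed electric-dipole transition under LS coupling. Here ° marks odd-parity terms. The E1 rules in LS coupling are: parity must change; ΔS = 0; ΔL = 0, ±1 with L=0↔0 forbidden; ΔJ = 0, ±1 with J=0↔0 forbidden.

ΔL = 0, ±1 (not L=0↔0): L: 0 → 0, ΔL = +0 — fails.
Parity must change: odd → even — ok.
ΔJ = 0, ±1 (not J=0↔0): J: 1 → 1, ΔJ = +0 — ok.
ΔS = 0: S: 1 → 1 — ok.
Rule(s) violated: ΔL.

forbidden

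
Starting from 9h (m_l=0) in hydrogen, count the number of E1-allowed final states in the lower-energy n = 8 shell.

E1 requires Δl = ±1, so l_f ∈ {4, 6}; with 0 ≤ l_f ≤ n_f−1 = 7, the allowed l_f values are {4, 6}.
For l_f = 4: m_f ∈ {m_i−1, m_i, m_i+1} ∩ [−4, 4] = {-1, 0, 1} → 3 states.
For l_f = 6: m_f ∈ {m_i−1, m_i, m_i+1} ∩ [−6, 6] = {-1, 0, 1} → 3 states.
Total: 6.

6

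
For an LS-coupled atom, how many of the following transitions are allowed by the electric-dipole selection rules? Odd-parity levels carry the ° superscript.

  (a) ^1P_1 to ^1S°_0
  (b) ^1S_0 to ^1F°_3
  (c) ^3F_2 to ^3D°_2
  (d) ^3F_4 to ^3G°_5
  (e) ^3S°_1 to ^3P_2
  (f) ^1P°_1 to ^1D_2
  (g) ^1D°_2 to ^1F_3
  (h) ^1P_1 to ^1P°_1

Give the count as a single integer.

7

(a) allowed
(b) forbidden (ΔL, ΔJ fail)
(c) allowed
(d) allowed
(e) allowed
(f) allowed
(g) allowed
(h) allowed
Total allowed: 7 of 8.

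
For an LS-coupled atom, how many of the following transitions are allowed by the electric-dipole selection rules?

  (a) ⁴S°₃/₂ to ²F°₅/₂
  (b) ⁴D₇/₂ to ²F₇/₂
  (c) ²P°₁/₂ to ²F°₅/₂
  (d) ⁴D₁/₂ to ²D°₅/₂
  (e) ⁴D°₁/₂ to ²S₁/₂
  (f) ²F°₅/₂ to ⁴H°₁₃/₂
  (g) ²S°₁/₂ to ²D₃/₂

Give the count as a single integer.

0

(a) forbidden (parity, ΔS, ΔL fail)
(b) forbidden (parity, ΔS fail)
(c) forbidden (parity, ΔL, ΔJ fail)
(d) forbidden (ΔS, ΔJ fail)
(e) forbidden (ΔS, ΔL fail)
(f) forbidden (parity, ΔS, ΔL, ΔJ fail)
(g) forbidden (ΔL fails)
Total allowed: 0 of 7.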